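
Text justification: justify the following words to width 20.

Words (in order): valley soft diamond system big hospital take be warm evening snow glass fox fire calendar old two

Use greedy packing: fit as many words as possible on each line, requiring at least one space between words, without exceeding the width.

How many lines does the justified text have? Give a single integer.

Answer: 5

Derivation:
Line 1: ['valley', 'soft', 'diamond'] (min_width=19, slack=1)
Line 2: ['system', 'big', 'hospital'] (min_width=19, slack=1)
Line 3: ['take', 'be', 'warm', 'evening'] (min_width=20, slack=0)
Line 4: ['snow', 'glass', 'fox', 'fire'] (min_width=19, slack=1)
Line 5: ['calendar', 'old', 'two'] (min_width=16, slack=4)
Total lines: 5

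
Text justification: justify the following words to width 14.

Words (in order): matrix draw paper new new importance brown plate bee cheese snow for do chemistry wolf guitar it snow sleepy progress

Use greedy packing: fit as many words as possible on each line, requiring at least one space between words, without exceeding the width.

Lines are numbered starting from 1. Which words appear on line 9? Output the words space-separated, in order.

Line 1: ['matrix', 'draw'] (min_width=11, slack=3)
Line 2: ['paper', 'new', 'new'] (min_width=13, slack=1)
Line 3: ['importance'] (min_width=10, slack=4)
Line 4: ['brown', 'plate'] (min_width=11, slack=3)
Line 5: ['bee', 'cheese'] (min_width=10, slack=4)
Line 6: ['snow', 'for', 'do'] (min_width=11, slack=3)
Line 7: ['chemistry', 'wolf'] (min_width=14, slack=0)
Line 8: ['guitar', 'it', 'snow'] (min_width=14, slack=0)
Line 9: ['sleepy'] (min_width=6, slack=8)
Line 10: ['progress'] (min_width=8, slack=6)

Answer: sleepy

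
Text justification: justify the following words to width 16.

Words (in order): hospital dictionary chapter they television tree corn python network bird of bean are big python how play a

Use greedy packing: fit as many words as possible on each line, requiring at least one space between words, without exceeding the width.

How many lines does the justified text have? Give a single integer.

Answer: 9

Derivation:
Line 1: ['hospital'] (min_width=8, slack=8)
Line 2: ['dictionary'] (min_width=10, slack=6)
Line 3: ['chapter', 'they'] (min_width=12, slack=4)
Line 4: ['television', 'tree'] (min_width=15, slack=1)
Line 5: ['corn', 'python'] (min_width=11, slack=5)
Line 6: ['network', 'bird', 'of'] (min_width=15, slack=1)
Line 7: ['bean', 'are', 'big'] (min_width=12, slack=4)
Line 8: ['python', 'how', 'play'] (min_width=15, slack=1)
Line 9: ['a'] (min_width=1, slack=15)
Total lines: 9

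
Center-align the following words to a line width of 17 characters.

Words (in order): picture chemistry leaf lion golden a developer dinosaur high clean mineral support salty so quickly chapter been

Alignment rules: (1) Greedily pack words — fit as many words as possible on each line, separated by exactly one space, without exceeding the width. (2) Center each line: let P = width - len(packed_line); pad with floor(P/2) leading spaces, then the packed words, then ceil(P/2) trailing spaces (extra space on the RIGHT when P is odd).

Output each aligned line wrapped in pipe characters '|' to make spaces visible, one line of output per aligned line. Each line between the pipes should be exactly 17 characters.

Line 1: ['picture', 'chemistry'] (min_width=17, slack=0)
Line 2: ['leaf', 'lion', 'golden'] (min_width=16, slack=1)
Line 3: ['a', 'developer'] (min_width=11, slack=6)
Line 4: ['dinosaur', 'high'] (min_width=13, slack=4)
Line 5: ['clean', 'mineral'] (min_width=13, slack=4)
Line 6: ['support', 'salty', 'so'] (min_width=16, slack=1)
Line 7: ['quickly', 'chapter'] (min_width=15, slack=2)
Line 8: ['been'] (min_width=4, slack=13)

Answer: |picture chemistry|
|leaf lion golden |
|   a developer   |
|  dinosaur high  |
|  clean mineral  |
|support salty so |
| quickly chapter |
|      been       |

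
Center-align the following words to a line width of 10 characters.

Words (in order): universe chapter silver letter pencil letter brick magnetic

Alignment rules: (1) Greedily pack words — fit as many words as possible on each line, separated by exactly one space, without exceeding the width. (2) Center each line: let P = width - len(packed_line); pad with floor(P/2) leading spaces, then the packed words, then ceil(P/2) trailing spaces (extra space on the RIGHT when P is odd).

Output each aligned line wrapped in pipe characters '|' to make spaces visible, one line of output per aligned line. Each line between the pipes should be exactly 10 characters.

Line 1: ['universe'] (min_width=8, slack=2)
Line 2: ['chapter'] (min_width=7, slack=3)
Line 3: ['silver'] (min_width=6, slack=4)
Line 4: ['letter'] (min_width=6, slack=4)
Line 5: ['pencil'] (min_width=6, slack=4)
Line 6: ['letter'] (min_width=6, slack=4)
Line 7: ['brick'] (min_width=5, slack=5)
Line 8: ['magnetic'] (min_width=8, slack=2)

Answer: | universe |
| chapter  |
|  silver  |
|  letter  |
|  pencil  |
|  letter  |
|  brick   |
| magnetic |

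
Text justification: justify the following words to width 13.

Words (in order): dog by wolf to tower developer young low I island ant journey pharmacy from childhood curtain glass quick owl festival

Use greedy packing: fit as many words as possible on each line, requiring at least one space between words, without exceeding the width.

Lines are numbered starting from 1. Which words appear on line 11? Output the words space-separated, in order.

Answer: festival

Derivation:
Line 1: ['dog', 'by', 'wolf'] (min_width=11, slack=2)
Line 2: ['to', 'tower'] (min_width=8, slack=5)
Line 3: ['developer'] (min_width=9, slack=4)
Line 4: ['young', 'low', 'I'] (min_width=11, slack=2)
Line 5: ['island', 'ant'] (min_width=10, slack=3)
Line 6: ['journey'] (min_width=7, slack=6)
Line 7: ['pharmacy', 'from'] (min_width=13, slack=0)
Line 8: ['childhood'] (min_width=9, slack=4)
Line 9: ['curtain', 'glass'] (min_width=13, slack=0)
Line 10: ['quick', 'owl'] (min_width=9, slack=4)
Line 11: ['festival'] (min_width=8, slack=5)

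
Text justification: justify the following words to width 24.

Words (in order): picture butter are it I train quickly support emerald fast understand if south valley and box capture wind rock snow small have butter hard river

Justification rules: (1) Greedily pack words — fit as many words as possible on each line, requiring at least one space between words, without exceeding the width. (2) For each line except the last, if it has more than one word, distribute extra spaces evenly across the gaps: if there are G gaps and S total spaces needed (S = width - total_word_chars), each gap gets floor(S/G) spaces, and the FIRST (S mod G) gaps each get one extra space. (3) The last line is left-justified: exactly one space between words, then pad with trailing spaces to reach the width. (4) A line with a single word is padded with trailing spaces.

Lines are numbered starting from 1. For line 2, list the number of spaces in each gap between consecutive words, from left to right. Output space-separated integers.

Answer: 3 2

Derivation:
Line 1: ['picture', 'butter', 'are', 'it', 'I'] (min_width=23, slack=1)
Line 2: ['train', 'quickly', 'support'] (min_width=21, slack=3)
Line 3: ['emerald', 'fast', 'understand'] (min_width=23, slack=1)
Line 4: ['if', 'south', 'valley', 'and', 'box'] (min_width=23, slack=1)
Line 5: ['capture', 'wind', 'rock', 'snow'] (min_width=22, slack=2)
Line 6: ['small', 'have', 'butter', 'hard'] (min_width=22, slack=2)
Line 7: ['river'] (min_width=5, slack=19)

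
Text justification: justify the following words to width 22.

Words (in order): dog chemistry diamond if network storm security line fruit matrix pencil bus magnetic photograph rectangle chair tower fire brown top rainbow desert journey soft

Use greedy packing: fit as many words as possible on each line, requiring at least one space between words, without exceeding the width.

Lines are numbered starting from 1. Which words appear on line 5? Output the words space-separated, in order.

Line 1: ['dog', 'chemistry', 'diamond'] (min_width=21, slack=1)
Line 2: ['if', 'network', 'storm'] (min_width=16, slack=6)
Line 3: ['security', 'line', 'fruit'] (min_width=19, slack=3)
Line 4: ['matrix', 'pencil', 'bus'] (min_width=17, slack=5)
Line 5: ['magnetic', 'photograph'] (min_width=19, slack=3)
Line 6: ['rectangle', 'chair', 'tower'] (min_width=21, slack=1)
Line 7: ['fire', 'brown', 'top', 'rainbow'] (min_width=22, slack=0)
Line 8: ['desert', 'journey', 'soft'] (min_width=19, slack=3)

Answer: magnetic photograph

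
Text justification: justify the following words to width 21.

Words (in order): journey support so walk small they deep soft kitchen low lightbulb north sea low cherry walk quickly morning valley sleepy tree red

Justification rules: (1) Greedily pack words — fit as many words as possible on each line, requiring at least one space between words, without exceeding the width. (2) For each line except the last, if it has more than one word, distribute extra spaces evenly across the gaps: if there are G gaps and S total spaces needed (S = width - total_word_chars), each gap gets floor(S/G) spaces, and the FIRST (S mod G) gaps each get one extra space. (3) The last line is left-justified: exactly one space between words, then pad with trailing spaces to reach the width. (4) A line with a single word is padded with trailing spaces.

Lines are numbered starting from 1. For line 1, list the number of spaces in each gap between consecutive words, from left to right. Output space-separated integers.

Line 1: ['journey', 'support', 'so'] (min_width=18, slack=3)
Line 2: ['walk', 'small', 'they', 'deep'] (min_width=20, slack=1)
Line 3: ['soft', 'kitchen', 'low'] (min_width=16, slack=5)
Line 4: ['lightbulb', 'north', 'sea'] (min_width=19, slack=2)
Line 5: ['low', 'cherry', 'walk'] (min_width=15, slack=6)
Line 6: ['quickly', 'morning'] (min_width=15, slack=6)
Line 7: ['valley', 'sleepy', 'tree'] (min_width=18, slack=3)
Line 8: ['red'] (min_width=3, slack=18)

Answer: 3 2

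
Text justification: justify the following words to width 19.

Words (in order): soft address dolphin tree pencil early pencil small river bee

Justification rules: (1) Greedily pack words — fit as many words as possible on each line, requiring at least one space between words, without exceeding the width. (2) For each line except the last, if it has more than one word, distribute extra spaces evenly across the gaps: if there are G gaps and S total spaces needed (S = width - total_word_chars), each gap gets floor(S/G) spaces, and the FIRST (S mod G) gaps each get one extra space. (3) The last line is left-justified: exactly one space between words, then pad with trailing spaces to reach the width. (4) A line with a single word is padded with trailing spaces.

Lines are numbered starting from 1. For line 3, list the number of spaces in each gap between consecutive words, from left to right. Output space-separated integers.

Line 1: ['soft', 'address'] (min_width=12, slack=7)
Line 2: ['dolphin', 'tree', 'pencil'] (min_width=19, slack=0)
Line 3: ['early', 'pencil', 'small'] (min_width=18, slack=1)
Line 4: ['river', 'bee'] (min_width=9, slack=10)

Answer: 2 1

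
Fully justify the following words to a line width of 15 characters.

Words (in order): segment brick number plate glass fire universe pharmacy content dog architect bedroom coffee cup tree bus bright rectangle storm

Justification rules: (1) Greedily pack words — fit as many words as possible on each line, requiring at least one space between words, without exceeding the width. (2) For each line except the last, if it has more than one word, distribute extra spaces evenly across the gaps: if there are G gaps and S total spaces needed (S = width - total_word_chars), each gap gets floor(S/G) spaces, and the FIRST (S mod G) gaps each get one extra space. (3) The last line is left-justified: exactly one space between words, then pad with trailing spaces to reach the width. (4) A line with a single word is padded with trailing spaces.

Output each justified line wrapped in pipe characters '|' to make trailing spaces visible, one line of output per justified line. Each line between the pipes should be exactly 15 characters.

Line 1: ['segment', 'brick'] (min_width=13, slack=2)
Line 2: ['number', 'plate'] (min_width=12, slack=3)
Line 3: ['glass', 'fire'] (min_width=10, slack=5)
Line 4: ['universe'] (min_width=8, slack=7)
Line 5: ['pharmacy'] (min_width=8, slack=7)
Line 6: ['content', 'dog'] (min_width=11, slack=4)
Line 7: ['architect'] (min_width=9, slack=6)
Line 8: ['bedroom', 'coffee'] (min_width=14, slack=1)
Line 9: ['cup', 'tree', 'bus'] (min_width=12, slack=3)
Line 10: ['bright'] (min_width=6, slack=9)
Line 11: ['rectangle', 'storm'] (min_width=15, slack=0)

Answer: |segment   brick|
|number    plate|
|glass      fire|
|universe       |
|pharmacy       |
|content     dog|
|architect      |
|bedroom  coffee|
|cup   tree  bus|
|bright         |
|rectangle storm|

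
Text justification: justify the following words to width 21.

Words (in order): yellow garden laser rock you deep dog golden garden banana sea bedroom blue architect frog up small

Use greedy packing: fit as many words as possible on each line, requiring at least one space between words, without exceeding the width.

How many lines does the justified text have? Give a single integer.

Answer: 6

Derivation:
Line 1: ['yellow', 'garden', 'laser'] (min_width=19, slack=2)
Line 2: ['rock', 'you', 'deep', 'dog'] (min_width=17, slack=4)
Line 3: ['golden', 'garden', 'banana'] (min_width=20, slack=1)
Line 4: ['sea', 'bedroom', 'blue'] (min_width=16, slack=5)
Line 5: ['architect', 'frog', 'up'] (min_width=17, slack=4)
Line 6: ['small'] (min_width=5, slack=16)
Total lines: 6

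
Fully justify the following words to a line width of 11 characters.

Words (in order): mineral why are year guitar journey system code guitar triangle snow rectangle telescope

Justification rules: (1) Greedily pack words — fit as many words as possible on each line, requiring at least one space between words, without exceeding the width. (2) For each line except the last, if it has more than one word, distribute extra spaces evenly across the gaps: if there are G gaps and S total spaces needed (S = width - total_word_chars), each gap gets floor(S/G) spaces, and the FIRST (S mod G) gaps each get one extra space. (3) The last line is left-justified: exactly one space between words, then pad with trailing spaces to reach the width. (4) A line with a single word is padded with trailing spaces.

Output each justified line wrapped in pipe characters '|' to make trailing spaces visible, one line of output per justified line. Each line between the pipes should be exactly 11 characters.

Line 1: ['mineral', 'why'] (min_width=11, slack=0)
Line 2: ['are', 'year'] (min_width=8, slack=3)
Line 3: ['guitar'] (min_width=6, slack=5)
Line 4: ['journey'] (min_width=7, slack=4)
Line 5: ['system', 'code'] (min_width=11, slack=0)
Line 6: ['guitar'] (min_width=6, slack=5)
Line 7: ['triangle'] (min_width=8, slack=3)
Line 8: ['snow'] (min_width=4, slack=7)
Line 9: ['rectangle'] (min_width=9, slack=2)
Line 10: ['telescope'] (min_width=9, slack=2)

Answer: |mineral why|
|are    year|
|guitar     |
|journey    |
|system code|
|guitar     |
|triangle   |
|snow       |
|rectangle  |
|telescope  |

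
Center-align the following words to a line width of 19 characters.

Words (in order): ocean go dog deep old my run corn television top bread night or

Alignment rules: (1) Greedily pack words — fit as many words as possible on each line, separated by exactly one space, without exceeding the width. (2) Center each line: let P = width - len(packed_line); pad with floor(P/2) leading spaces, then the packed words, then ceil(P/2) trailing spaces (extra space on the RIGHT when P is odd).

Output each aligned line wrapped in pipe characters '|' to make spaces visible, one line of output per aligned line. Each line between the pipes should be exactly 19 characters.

Line 1: ['ocean', 'go', 'dog', 'deep'] (min_width=17, slack=2)
Line 2: ['old', 'my', 'run', 'corn'] (min_width=15, slack=4)
Line 3: ['television', 'top'] (min_width=14, slack=5)
Line 4: ['bread', 'night', 'or'] (min_width=14, slack=5)

Answer: | ocean go dog deep |
|  old my run corn  |
|  television top   |
|  bread night or   |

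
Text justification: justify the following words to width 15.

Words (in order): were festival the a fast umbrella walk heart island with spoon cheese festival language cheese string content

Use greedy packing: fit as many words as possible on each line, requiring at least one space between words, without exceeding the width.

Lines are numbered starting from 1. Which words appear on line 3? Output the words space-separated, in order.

Line 1: ['were', 'festival'] (min_width=13, slack=2)
Line 2: ['the', 'a', 'fast'] (min_width=10, slack=5)
Line 3: ['umbrella', 'walk'] (min_width=13, slack=2)
Line 4: ['heart', 'island'] (min_width=12, slack=3)
Line 5: ['with', 'spoon'] (min_width=10, slack=5)
Line 6: ['cheese', 'festival'] (min_width=15, slack=0)
Line 7: ['language', 'cheese'] (min_width=15, slack=0)
Line 8: ['string', 'content'] (min_width=14, slack=1)

Answer: umbrella walk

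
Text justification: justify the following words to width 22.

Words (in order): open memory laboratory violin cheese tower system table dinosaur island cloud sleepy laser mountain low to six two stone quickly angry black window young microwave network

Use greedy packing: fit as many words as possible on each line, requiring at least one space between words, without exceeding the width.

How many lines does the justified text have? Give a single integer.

Answer: 9

Derivation:
Line 1: ['open', 'memory', 'laboratory'] (min_width=22, slack=0)
Line 2: ['violin', 'cheese', 'tower'] (min_width=19, slack=3)
Line 3: ['system', 'table', 'dinosaur'] (min_width=21, slack=1)
Line 4: ['island', 'cloud', 'sleepy'] (min_width=19, slack=3)
Line 5: ['laser', 'mountain', 'low', 'to'] (min_width=21, slack=1)
Line 6: ['six', 'two', 'stone', 'quickly'] (min_width=21, slack=1)
Line 7: ['angry', 'black', 'window'] (min_width=18, slack=4)
Line 8: ['young', 'microwave'] (min_width=15, slack=7)
Line 9: ['network'] (min_width=7, slack=15)
Total lines: 9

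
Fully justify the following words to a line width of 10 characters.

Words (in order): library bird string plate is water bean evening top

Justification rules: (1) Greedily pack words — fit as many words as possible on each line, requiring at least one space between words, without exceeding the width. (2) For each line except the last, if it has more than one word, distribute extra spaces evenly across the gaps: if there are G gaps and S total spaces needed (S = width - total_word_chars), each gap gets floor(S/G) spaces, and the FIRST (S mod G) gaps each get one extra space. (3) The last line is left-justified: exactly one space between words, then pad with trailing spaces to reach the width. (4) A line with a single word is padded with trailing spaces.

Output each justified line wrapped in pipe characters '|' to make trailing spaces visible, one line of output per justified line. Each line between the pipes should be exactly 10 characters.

Line 1: ['library'] (min_width=7, slack=3)
Line 2: ['bird'] (min_width=4, slack=6)
Line 3: ['string'] (min_width=6, slack=4)
Line 4: ['plate', 'is'] (min_width=8, slack=2)
Line 5: ['water', 'bean'] (min_width=10, slack=0)
Line 6: ['evening'] (min_width=7, slack=3)
Line 7: ['top'] (min_width=3, slack=7)

Answer: |library   |
|bird      |
|string    |
|plate   is|
|water bean|
|evening   |
|top       |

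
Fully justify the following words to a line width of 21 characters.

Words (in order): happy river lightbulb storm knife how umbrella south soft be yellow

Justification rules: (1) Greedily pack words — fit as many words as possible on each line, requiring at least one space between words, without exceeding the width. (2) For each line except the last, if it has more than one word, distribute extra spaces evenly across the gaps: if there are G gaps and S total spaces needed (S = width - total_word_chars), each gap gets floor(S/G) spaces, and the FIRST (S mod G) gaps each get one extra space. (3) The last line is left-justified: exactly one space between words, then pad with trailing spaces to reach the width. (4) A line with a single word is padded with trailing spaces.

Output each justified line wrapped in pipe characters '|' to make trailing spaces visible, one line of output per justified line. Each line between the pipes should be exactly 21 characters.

Line 1: ['happy', 'river', 'lightbulb'] (min_width=21, slack=0)
Line 2: ['storm', 'knife', 'how'] (min_width=15, slack=6)
Line 3: ['umbrella', 'south', 'soft'] (min_width=19, slack=2)
Line 4: ['be', 'yellow'] (min_width=9, slack=12)

Answer: |happy river lightbulb|
|storm    knife    how|
|umbrella  south  soft|
|be yellow            |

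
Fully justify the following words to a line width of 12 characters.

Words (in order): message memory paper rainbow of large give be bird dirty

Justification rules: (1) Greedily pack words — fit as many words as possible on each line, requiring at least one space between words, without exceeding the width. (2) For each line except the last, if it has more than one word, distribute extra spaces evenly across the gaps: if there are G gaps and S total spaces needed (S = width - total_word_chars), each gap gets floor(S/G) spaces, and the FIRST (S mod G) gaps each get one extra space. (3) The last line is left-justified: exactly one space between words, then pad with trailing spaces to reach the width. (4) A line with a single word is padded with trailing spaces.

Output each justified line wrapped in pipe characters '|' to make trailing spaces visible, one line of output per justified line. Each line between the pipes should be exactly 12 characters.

Line 1: ['message'] (min_width=7, slack=5)
Line 2: ['memory', 'paper'] (min_width=12, slack=0)
Line 3: ['rainbow', 'of'] (min_width=10, slack=2)
Line 4: ['large', 'give'] (min_width=10, slack=2)
Line 5: ['be', 'bird'] (min_width=7, slack=5)
Line 6: ['dirty'] (min_width=5, slack=7)

Answer: |message     |
|memory paper|
|rainbow   of|
|large   give|
|be      bird|
|dirty       |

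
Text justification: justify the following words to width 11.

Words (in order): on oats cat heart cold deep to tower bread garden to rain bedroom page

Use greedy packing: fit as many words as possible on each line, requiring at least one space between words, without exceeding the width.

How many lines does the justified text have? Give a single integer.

Line 1: ['on', 'oats', 'cat'] (min_width=11, slack=0)
Line 2: ['heart', 'cold'] (min_width=10, slack=1)
Line 3: ['deep', 'to'] (min_width=7, slack=4)
Line 4: ['tower', 'bread'] (min_width=11, slack=0)
Line 5: ['garden', 'to'] (min_width=9, slack=2)
Line 6: ['rain'] (min_width=4, slack=7)
Line 7: ['bedroom'] (min_width=7, slack=4)
Line 8: ['page'] (min_width=4, slack=7)
Total lines: 8

Answer: 8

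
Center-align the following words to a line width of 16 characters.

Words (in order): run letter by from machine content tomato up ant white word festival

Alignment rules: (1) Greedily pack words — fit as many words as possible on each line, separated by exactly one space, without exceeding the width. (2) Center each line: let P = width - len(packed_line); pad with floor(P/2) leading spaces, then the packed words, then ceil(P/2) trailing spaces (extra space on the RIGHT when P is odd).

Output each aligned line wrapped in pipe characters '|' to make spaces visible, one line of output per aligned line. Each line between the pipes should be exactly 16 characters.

Answer: | run letter by  |
|  from machine  |
| content tomato |
|  up ant white  |
| word festival  |

Derivation:
Line 1: ['run', 'letter', 'by'] (min_width=13, slack=3)
Line 2: ['from', 'machine'] (min_width=12, slack=4)
Line 3: ['content', 'tomato'] (min_width=14, slack=2)
Line 4: ['up', 'ant', 'white'] (min_width=12, slack=4)
Line 5: ['word', 'festival'] (min_width=13, slack=3)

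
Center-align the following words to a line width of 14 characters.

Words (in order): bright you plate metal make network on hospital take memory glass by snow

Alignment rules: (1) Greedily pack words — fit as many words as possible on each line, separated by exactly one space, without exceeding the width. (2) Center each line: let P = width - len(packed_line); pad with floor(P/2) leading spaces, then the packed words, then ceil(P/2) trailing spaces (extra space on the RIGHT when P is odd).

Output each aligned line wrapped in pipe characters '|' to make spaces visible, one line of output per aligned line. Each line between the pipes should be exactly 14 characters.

Answer: |  bright you  |
| plate metal  |
| make network |
| on hospital  |
| take memory  |
|glass by snow |

Derivation:
Line 1: ['bright', 'you'] (min_width=10, slack=4)
Line 2: ['plate', 'metal'] (min_width=11, slack=3)
Line 3: ['make', 'network'] (min_width=12, slack=2)
Line 4: ['on', 'hospital'] (min_width=11, slack=3)
Line 5: ['take', 'memory'] (min_width=11, slack=3)
Line 6: ['glass', 'by', 'snow'] (min_width=13, slack=1)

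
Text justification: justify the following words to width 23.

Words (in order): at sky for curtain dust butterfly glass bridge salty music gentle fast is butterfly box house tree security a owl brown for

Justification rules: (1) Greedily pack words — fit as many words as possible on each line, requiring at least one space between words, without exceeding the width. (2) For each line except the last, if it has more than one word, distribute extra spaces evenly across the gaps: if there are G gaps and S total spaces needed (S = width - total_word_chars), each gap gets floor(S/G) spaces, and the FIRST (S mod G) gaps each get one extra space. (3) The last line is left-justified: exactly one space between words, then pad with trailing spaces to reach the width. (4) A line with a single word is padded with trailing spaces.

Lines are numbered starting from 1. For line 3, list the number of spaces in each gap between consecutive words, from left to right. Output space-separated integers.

Answer: 1 1 1

Derivation:
Line 1: ['at', 'sky', 'for', 'curtain', 'dust'] (min_width=23, slack=0)
Line 2: ['butterfly', 'glass', 'bridge'] (min_width=22, slack=1)
Line 3: ['salty', 'music', 'gentle', 'fast'] (min_width=23, slack=0)
Line 4: ['is', 'butterfly', 'box', 'house'] (min_width=22, slack=1)
Line 5: ['tree', 'security', 'a', 'owl'] (min_width=19, slack=4)
Line 6: ['brown', 'for'] (min_width=9, slack=14)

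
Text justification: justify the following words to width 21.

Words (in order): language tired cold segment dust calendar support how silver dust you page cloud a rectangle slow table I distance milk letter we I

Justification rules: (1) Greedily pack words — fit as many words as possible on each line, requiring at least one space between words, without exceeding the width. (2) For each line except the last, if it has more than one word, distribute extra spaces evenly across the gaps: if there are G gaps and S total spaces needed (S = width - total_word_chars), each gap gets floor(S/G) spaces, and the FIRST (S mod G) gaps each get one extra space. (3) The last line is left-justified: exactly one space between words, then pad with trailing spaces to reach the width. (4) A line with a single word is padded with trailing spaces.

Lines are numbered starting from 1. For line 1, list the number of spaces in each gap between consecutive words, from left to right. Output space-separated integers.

Answer: 2 2

Derivation:
Line 1: ['language', 'tired', 'cold'] (min_width=19, slack=2)
Line 2: ['segment', 'dust', 'calendar'] (min_width=21, slack=0)
Line 3: ['support', 'how', 'silver'] (min_width=18, slack=3)
Line 4: ['dust', 'you', 'page', 'cloud', 'a'] (min_width=21, slack=0)
Line 5: ['rectangle', 'slow', 'table'] (min_width=20, slack=1)
Line 6: ['I', 'distance', 'milk'] (min_width=15, slack=6)
Line 7: ['letter', 'we', 'I'] (min_width=11, slack=10)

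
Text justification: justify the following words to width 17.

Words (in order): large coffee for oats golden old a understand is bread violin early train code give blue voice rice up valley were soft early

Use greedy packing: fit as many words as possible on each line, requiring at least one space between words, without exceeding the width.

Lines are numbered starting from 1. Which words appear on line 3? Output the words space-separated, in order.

Line 1: ['large', 'coffee', 'for'] (min_width=16, slack=1)
Line 2: ['oats', 'golden', 'old', 'a'] (min_width=17, slack=0)
Line 3: ['understand', 'is'] (min_width=13, slack=4)
Line 4: ['bread', 'violin'] (min_width=12, slack=5)
Line 5: ['early', 'train', 'code'] (min_width=16, slack=1)
Line 6: ['give', 'blue', 'voice'] (min_width=15, slack=2)
Line 7: ['rice', 'up', 'valley'] (min_width=14, slack=3)
Line 8: ['were', 'soft', 'early'] (min_width=15, slack=2)

Answer: understand is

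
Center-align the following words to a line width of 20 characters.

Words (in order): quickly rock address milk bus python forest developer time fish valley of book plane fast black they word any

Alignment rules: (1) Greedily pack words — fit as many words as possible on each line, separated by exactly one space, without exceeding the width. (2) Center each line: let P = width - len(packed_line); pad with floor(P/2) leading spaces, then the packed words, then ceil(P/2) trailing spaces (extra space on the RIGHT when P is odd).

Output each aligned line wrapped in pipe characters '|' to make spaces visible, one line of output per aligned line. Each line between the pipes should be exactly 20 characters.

Line 1: ['quickly', 'rock', 'address'] (min_width=20, slack=0)
Line 2: ['milk', 'bus', 'python'] (min_width=15, slack=5)
Line 3: ['forest', 'developer'] (min_width=16, slack=4)
Line 4: ['time', 'fish', 'valley', 'of'] (min_width=19, slack=1)
Line 5: ['book', 'plane', 'fast'] (min_width=15, slack=5)
Line 6: ['black', 'they', 'word', 'any'] (min_width=19, slack=1)

Answer: |quickly rock address|
|  milk bus python   |
|  forest developer  |
|time fish valley of |
|  book plane fast   |
|black they word any |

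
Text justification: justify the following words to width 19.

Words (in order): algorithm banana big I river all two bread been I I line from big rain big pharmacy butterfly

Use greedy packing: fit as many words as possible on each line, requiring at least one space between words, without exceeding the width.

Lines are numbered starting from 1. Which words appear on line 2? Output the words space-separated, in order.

Line 1: ['algorithm', 'banana'] (min_width=16, slack=3)
Line 2: ['big', 'I', 'river', 'all', 'two'] (min_width=19, slack=0)
Line 3: ['bread', 'been', 'I', 'I', 'line'] (min_width=19, slack=0)
Line 4: ['from', 'big', 'rain', 'big'] (min_width=17, slack=2)
Line 5: ['pharmacy', 'butterfly'] (min_width=18, slack=1)

Answer: big I river all two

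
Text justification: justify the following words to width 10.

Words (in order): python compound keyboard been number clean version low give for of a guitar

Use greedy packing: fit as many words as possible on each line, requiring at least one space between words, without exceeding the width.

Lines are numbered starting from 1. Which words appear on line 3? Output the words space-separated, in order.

Line 1: ['python'] (min_width=6, slack=4)
Line 2: ['compound'] (min_width=8, slack=2)
Line 3: ['keyboard'] (min_width=8, slack=2)
Line 4: ['been'] (min_width=4, slack=6)
Line 5: ['number'] (min_width=6, slack=4)
Line 6: ['clean'] (min_width=5, slack=5)
Line 7: ['version'] (min_width=7, slack=3)
Line 8: ['low', 'give'] (min_width=8, slack=2)
Line 9: ['for', 'of', 'a'] (min_width=8, slack=2)
Line 10: ['guitar'] (min_width=6, slack=4)

Answer: keyboard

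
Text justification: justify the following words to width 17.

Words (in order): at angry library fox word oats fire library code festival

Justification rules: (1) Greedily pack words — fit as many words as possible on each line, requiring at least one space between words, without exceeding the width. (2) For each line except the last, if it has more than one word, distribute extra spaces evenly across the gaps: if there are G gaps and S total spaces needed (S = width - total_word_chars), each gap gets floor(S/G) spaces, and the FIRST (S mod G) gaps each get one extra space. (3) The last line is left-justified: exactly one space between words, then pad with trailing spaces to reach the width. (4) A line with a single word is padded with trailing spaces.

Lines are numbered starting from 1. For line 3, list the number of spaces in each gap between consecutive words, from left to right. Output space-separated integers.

Line 1: ['at', 'angry', 'library'] (min_width=16, slack=1)
Line 2: ['fox', 'word', 'oats'] (min_width=13, slack=4)
Line 3: ['fire', 'library', 'code'] (min_width=17, slack=0)
Line 4: ['festival'] (min_width=8, slack=9)

Answer: 1 1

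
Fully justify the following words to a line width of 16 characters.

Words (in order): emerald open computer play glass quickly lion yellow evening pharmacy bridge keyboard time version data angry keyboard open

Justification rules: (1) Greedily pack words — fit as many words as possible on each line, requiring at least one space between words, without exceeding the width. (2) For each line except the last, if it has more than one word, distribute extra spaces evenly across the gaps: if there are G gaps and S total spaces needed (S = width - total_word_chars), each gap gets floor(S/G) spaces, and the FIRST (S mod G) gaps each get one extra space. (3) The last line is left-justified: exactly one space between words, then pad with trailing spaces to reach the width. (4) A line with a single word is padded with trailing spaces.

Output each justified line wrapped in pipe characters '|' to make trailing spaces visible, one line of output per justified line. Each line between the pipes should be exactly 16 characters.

Answer: |emerald     open|
|computer    play|
|glass    quickly|
|lion      yellow|
|evening pharmacy|
|bridge  keyboard|
|time     version|
|data       angry|
|keyboard open   |

Derivation:
Line 1: ['emerald', 'open'] (min_width=12, slack=4)
Line 2: ['computer', 'play'] (min_width=13, slack=3)
Line 3: ['glass', 'quickly'] (min_width=13, slack=3)
Line 4: ['lion', 'yellow'] (min_width=11, slack=5)
Line 5: ['evening', 'pharmacy'] (min_width=16, slack=0)
Line 6: ['bridge', 'keyboard'] (min_width=15, slack=1)
Line 7: ['time', 'version'] (min_width=12, slack=4)
Line 8: ['data', 'angry'] (min_width=10, slack=6)
Line 9: ['keyboard', 'open'] (min_width=13, slack=3)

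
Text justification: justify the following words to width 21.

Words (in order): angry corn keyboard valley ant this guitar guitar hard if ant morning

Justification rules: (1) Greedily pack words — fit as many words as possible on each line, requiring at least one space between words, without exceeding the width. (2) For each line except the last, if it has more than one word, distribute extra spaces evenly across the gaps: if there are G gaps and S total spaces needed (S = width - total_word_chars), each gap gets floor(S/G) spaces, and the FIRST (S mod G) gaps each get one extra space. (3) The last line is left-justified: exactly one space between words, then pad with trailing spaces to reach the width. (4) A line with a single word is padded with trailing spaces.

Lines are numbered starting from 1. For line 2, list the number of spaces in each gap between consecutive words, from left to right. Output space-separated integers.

Answer: 4 4

Derivation:
Line 1: ['angry', 'corn', 'keyboard'] (min_width=19, slack=2)
Line 2: ['valley', 'ant', 'this'] (min_width=15, slack=6)
Line 3: ['guitar', 'guitar', 'hard', 'if'] (min_width=21, slack=0)
Line 4: ['ant', 'morning'] (min_width=11, slack=10)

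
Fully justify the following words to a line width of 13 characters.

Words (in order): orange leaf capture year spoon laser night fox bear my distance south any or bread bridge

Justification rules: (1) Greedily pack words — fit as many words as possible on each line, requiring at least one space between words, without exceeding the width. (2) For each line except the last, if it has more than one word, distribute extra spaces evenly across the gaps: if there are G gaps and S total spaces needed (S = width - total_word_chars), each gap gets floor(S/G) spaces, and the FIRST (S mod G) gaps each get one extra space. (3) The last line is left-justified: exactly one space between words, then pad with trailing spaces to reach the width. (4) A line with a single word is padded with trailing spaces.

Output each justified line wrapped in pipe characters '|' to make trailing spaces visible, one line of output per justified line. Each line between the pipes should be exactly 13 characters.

Line 1: ['orange', 'leaf'] (min_width=11, slack=2)
Line 2: ['capture', 'year'] (min_width=12, slack=1)
Line 3: ['spoon', 'laser'] (min_width=11, slack=2)
Line 4: ['night', 'fox'] (min_width=9, slack=4)
Line 5: ['bear', 'my'] (min_width=7, slack=6)
Line 6: ['distance'] (min_width=8, slack=5)
Line 7: ['south', 'any', 'or'] (min_width=12, slack=1)
Line 8: ['bread', 'bridge'] (min_width=12, slack=1)

Answer: |orange   leaf|
|capture  year|
|spoon   laser|
|night     fox|
|bear       my|
|distance     |
|south  any or|
|bread bridge |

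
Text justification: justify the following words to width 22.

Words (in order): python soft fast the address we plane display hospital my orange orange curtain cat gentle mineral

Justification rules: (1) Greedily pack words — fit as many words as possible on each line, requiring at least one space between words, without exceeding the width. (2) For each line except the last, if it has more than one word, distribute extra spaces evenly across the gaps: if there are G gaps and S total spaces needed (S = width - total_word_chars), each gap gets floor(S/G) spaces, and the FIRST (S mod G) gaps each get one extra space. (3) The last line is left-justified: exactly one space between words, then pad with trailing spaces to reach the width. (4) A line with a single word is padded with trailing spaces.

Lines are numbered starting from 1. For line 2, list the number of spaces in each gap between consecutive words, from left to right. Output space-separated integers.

Line 1: ['python', 'soft', 'fast', 'the'] (min_width=20, slack=2)
Line 2: ['address', 'we', 'plane'] (min_width=16, slack=6)
Line 3: ['display', 'hospital', 'my'] (min_width=19, slack=3)
Line 4: ['orange', 'orange', 'curtain'] (min_width=21, slack=1)
Line 5: ['cat', 'gentle', 'mineral'] (min_width=18, slack=4)

Answer: 4 4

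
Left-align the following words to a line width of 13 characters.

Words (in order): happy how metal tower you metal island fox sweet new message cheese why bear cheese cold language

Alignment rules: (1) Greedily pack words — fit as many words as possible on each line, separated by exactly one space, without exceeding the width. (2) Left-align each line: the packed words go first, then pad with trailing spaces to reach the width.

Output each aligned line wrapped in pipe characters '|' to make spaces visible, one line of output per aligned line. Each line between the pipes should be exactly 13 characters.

Line 1: ['happy', 'how'] (min_width=9, slack=4)
Line 2: ['metal', 'tower'] (min_width=11, slack=2)
Line 3: ['you', 'metal'] (min_width=9, slack=4)
Line 4: ['island', 'fox'] (min_width=10, slack=3)
Line 5: ['sweet', 'new'] (min_width=9, slack=4)
Line 6: ['message'] (min_width=7, slack=6)
Line 7: ['cheese', 'why'] (min_width=10, slack=3)
Line 8: ['bear', 'cheese'] (min_width=11, slack=2)
Line 9: ['cold', 'language'] (min_width=13, slack=0)

Answer: |happy how    |
|metal tower  |
|you metal    |
|island fox   |
|sweet new    |
|message      |
|cheese why   |
|bear cheese  |
|cold language|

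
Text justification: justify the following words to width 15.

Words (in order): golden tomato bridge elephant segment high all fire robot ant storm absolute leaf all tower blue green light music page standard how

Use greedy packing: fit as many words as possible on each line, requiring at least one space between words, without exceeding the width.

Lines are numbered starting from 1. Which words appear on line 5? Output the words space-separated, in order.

Line 1: ['golden', 'tomato'] (min_width=13, slack=2)
Line 2: ['bridge', 'elephant'] (min_width=15, slack=0)
Line 3: ['segment', 'high'] (min_width=12, slack=3)
Line 4: ['all', 'fire', 'robot'] (min_width=14, slack=1)
Line 5: ['ant', 'storm'] (min_width=9, slack=6)
Line 6: ['absolute', 'leaf'] (min_width=13, slack=2)
Line 7: ['all', 'tower', 'blue'] (min_width=14, slack=1)
Line 8: ['green', 'light'] (min_width=11, slack=4)
Line 9: ['music', 'page'] (min_width=10, slack=5)
Line 10: ['standard', 'how'] (min_width=12, slack=3)

Answer: ant storm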